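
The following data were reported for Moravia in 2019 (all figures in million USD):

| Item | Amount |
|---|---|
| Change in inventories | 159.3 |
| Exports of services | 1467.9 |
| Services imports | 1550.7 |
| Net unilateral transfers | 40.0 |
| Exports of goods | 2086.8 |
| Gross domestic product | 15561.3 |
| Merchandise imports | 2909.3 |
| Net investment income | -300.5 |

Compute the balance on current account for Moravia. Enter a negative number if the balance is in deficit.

Goods balance = 2086.8 - 2909.3 = -822.5
Services balance = 1467.9 - 1550.7 = -82.8
Trade balance (goods + services) = -822.5 + (-82.8) = -905.3
Net primary income = -300.5
Net secondary income = 40.0
Current account = -905.3 + (-300.5) + 40.0 = -1165.8

-1165.8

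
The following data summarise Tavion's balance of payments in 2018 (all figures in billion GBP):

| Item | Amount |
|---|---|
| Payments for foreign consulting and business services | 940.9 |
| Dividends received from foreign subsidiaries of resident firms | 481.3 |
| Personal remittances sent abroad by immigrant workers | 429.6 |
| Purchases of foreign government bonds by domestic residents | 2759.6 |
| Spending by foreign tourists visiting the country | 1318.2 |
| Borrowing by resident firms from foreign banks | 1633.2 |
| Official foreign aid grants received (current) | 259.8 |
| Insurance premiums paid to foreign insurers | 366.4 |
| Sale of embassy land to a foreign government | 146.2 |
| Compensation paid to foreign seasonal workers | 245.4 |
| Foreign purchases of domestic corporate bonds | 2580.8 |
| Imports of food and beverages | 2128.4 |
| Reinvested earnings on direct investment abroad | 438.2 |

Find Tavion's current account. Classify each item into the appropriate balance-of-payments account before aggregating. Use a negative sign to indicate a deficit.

Goods: -2128.4
Services: -366.4 + 1318.2 - 940.9 = 10.9
Primary income: 438.2 + 481.3 - 245.4 = 674.1
Secondary income: 259.8 - 429.6 = -169.8
Current account = (-2128.4) + 10.9 + 674.1 + (-169.8) = -1613.2
(Excluded from the current account — financial account: purchases of foreign government bonds by domestic residents 2759.6, borrowing by resident firms from foreign banks 1633.2, foreign purchases of domestic corporate bonds 2580.8; capital account: sale of embassy land to a foreign government 146.2.)

-1613.2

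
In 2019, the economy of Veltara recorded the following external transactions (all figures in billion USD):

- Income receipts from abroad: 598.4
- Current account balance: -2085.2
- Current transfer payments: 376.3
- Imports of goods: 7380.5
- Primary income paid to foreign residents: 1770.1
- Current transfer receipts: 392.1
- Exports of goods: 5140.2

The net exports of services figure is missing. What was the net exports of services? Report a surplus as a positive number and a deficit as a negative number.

1311.0

Current account = goods balance + services balance + net primary income + net secondary income
Sum of the known components = -3396.2
Net exports of services = CA - (known components) = -2085.2 - (-3396.2) = 1311.0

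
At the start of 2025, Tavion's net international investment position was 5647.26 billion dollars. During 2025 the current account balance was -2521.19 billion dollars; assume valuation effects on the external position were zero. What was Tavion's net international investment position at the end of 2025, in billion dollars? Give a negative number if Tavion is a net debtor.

3126.07

With no valuation effects, change in NIIP = current account = -2521.19
End-of-year NIIP = 5647.26 + (-2521.19) = 3126.07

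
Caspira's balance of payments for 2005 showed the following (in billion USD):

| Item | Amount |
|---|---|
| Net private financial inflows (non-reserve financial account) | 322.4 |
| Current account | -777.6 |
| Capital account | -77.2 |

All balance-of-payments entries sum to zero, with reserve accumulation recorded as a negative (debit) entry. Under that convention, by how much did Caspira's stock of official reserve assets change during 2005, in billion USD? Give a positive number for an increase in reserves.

Official reserve transactions balance = -((-777.6) + (-77.2) + 322.4) = 532.4
An accumulation of reserves is recorded as a debit (negative entry), so the change in the stock of reserves is the negative of that balance.
Change in official reserves = -(532.4) = -532.4

-532.4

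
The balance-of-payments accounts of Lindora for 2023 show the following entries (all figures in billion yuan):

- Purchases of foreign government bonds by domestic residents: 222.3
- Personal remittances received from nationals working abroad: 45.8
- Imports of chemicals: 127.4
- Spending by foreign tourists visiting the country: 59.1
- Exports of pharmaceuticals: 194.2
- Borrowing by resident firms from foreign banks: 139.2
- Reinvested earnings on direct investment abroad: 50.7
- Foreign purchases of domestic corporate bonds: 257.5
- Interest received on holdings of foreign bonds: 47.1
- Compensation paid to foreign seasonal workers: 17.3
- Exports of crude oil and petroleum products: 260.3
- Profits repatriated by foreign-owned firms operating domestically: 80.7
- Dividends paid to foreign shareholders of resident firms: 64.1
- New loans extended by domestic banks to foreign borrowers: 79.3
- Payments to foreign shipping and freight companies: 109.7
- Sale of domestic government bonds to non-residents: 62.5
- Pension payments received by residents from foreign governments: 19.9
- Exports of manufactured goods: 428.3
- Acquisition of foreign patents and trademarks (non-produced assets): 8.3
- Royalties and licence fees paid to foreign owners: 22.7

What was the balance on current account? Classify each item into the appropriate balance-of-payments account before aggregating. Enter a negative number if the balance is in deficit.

Goods: -127.4 + 194.2 + 260.3 + 428.3 = 755.4
Services: -22.7 - 109.7 + 59.1 = -73.3
Primary income: -80.7 - 64.1 + 47.1 - 17.3 + 50.7 = -64.3
Secondary income: 45.8 + 19.9 = 65.7
Current account = 755.4 + (-73.3) + (-64.3) + 65.7 = 683.5
(Excluded from the current account — financial account: purchases of foreign government bonds by domestic residents 222.3, borrowing by resident firms from foreign banks 139.2, foreign purchases of domestic corporate bonds 257.5, new loans extended by domestic banks to foreign borrowers 79.3, sale of domestic government bonds to non-residents 62.5; capital account: acquisition of foreign patents and trademarks (non-produced assets) 8.3.)

683.5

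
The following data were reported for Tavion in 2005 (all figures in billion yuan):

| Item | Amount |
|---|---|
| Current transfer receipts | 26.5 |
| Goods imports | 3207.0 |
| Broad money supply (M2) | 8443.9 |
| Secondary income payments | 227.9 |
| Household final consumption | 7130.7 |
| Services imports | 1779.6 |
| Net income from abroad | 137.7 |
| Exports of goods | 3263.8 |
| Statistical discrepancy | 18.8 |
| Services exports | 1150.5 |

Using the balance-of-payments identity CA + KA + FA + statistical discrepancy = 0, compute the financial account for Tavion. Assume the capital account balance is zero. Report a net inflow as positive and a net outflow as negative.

617.2

Goods balance = 3263.8 - 3207.0 = 56.8
Services balance = 1150.5 - 1779.6 = -629.1
Trade balance (goods + services) = 56.8 + (-629.1) = -572.3
Net primary income = 137.7
Net secondary income = 26.5 - 227.9 = -201.4
Current account = -572.3 + 137.7 + (-201.4) = -636.0
Financial account = -(-636.0 + 18.8) = 617.2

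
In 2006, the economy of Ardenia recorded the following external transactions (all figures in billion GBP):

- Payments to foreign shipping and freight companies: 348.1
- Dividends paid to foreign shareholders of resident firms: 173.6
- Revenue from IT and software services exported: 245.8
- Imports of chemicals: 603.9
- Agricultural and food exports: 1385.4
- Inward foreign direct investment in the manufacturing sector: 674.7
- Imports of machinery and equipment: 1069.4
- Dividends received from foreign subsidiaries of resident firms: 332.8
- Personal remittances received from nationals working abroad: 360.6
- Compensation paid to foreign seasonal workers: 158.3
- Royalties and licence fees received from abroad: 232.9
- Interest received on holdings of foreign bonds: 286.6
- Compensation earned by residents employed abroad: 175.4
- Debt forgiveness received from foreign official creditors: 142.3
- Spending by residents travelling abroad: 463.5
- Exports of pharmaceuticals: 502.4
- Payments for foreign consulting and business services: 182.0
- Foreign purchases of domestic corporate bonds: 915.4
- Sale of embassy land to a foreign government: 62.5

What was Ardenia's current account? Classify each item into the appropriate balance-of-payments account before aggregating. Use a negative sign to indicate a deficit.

523.1

Goods: -603.9 - 1069.4 + 502.4 + 1385.4 = 214.5
Services: -182.0 - 348.1 - 463.5 + 232.9 + 245.8 = -514.9
Primary income: 332.8 + 175.4 - 173.6 - 158.3 + 286.6 = 462.9
Secondary income: 360.6
Current account = 214.5 + (-514.9) + 462.9 + 360.6 = 523.1
(Excluded from the current account — financial account: inward foreign direct investment in the manufacturing sector 674.7, foreign purchases of domestic corporate bonds 915.4; capital account: debt forgiveness received from foreign official creditors 142.3, sale of embassy land to a foreign government 62.5.)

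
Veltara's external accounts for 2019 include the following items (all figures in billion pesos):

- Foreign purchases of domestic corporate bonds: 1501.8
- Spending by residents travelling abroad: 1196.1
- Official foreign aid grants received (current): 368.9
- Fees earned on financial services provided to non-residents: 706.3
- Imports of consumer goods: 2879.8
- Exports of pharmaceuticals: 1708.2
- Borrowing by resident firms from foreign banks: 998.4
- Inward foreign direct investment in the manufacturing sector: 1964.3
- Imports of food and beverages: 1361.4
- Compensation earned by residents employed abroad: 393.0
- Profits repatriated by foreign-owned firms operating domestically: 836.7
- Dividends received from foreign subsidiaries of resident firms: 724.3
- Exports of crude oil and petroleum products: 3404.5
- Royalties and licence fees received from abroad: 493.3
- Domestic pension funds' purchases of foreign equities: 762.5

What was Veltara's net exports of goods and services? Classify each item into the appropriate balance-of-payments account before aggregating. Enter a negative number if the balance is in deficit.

875.0

Goods: 3404.5 + 1708.2 - 2879.8 - 1361.4 = 871.5
Services: -1196.1 + 706.3 + 493.3 = 3.5
Trade balance = 871.5 + 3.5 = 875.0
(Excluded from the trade balance — financial account: foreign purchases of domestic corporate bonds 1501.8, borrowing by resident firms from foreign banks 998.4, inward foreign direct investment in the manufacturing sector 1964.3, domestic pension funds' purchases of foreign equities 762.5; secondary income: official foreign aid grants received (current) 368.9; primary income: compensation earned by residents employed abroad 393.0, profits repatriated by foreign-owned firms operating domestically 836.7, dividends received from foreign subsidiaries of resident firms 724.3.)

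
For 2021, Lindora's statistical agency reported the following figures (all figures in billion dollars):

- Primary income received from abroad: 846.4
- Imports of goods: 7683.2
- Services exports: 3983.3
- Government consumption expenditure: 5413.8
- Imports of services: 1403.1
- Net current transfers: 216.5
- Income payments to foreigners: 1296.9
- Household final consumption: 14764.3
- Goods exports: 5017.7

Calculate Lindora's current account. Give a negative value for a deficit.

Goods balance = 5017.7 - 7683.2 = -2665.5
Services balance = 3983.3 - 1403.1 = 2580.2
Trade balance (goods + services) = -2665.5 + 2580.2 = -85.3
Net primary income = 846.4 - 1296.9 = -450.5
Net secondary income = 216.5
Current account = -85.3 + (-450.5) + 216.5 = -319.3

-319.3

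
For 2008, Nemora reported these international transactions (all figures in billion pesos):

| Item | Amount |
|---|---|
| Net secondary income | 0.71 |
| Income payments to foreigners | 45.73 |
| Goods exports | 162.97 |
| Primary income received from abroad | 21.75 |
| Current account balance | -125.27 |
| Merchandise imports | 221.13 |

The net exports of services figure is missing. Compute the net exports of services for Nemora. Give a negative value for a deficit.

Current account = goods balance + services balance + net primary income + net secondary income
Sum of the known components = -81.43
Net exports of services = CA - (known components) = -125.27 - (-81.43) = -43.84

-43.84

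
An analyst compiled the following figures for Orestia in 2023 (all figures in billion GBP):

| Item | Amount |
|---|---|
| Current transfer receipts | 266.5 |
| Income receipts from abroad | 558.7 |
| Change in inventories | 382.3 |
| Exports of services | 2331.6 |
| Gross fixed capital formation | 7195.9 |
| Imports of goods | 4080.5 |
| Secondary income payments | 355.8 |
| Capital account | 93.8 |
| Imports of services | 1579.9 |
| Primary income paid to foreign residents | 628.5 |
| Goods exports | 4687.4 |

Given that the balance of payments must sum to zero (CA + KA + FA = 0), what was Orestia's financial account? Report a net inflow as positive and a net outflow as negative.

-1293.3

Goods balance = 4687.4 - 4080.5 = 606.9
Services balance = 2331.6 - 1579.9 = 751.7
Trade balance (goods + services) = 606.9 + 751.7 = 1358.6
Net primary income = 558.7 - 628.5 = -69.8
Net secondary income = 266.5 - 355.8 = -89.3
Current account = 1358.6 + (-69.8) + (-89.3) = 1199.5
Financial account = -(1199.5 + 93.8) = -1293.3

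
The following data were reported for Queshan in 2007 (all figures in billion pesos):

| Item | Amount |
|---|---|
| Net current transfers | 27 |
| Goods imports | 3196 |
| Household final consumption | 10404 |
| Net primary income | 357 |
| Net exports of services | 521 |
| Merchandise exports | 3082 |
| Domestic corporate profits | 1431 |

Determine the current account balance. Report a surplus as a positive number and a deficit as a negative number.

Goods balance = 3082 - 3196 = -114
Services balance = 521
Trade balance (goods + services) = -114 + 521 = 407
Net primary income = 357
Net secondary income = 27
Current account = 407 + 357 + 27 = 791

791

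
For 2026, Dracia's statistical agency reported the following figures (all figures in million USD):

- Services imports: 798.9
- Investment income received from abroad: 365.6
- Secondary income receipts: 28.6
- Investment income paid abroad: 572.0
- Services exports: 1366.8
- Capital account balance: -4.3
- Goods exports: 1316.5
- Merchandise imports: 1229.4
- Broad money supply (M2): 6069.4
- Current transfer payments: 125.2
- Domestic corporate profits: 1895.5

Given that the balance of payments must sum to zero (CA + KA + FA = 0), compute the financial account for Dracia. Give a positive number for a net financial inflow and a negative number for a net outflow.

-347.7

Goods balance = 1316.5 - 1229.4 = 87.1
Services balance = 1366.8 - 798.9 = 567.9
Trade balance (goods + services) = 87.1 + 567.9 = 655.0
Net primary income = 365.6 - 572.0 = -206.4
Net secondary income = 28.6 - 125.2 = -96.6
Current account = 655.0 + (-206.4) + (-96.6) = 352.0
Financial account = -(352.0 + (-4.3)) = -347.7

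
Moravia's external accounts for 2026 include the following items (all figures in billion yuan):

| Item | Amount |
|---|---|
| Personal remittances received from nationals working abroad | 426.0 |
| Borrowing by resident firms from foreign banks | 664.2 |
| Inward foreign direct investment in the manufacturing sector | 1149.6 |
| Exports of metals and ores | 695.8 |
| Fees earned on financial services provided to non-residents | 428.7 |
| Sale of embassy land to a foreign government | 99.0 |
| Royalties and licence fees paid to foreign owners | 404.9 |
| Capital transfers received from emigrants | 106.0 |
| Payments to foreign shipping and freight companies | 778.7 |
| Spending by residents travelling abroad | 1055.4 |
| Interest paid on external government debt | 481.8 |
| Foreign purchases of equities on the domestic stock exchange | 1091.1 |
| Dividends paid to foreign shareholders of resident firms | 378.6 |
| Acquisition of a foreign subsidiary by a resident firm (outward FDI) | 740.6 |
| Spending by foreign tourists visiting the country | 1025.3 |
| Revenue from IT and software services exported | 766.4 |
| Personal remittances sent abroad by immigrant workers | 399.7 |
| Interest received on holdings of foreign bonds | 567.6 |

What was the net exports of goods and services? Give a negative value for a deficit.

677.2

Goods: 695.8
Services: 428.7 + 1025.3 - 778.7 - 404.9 + 766.4 - 1055.4 = -18.6
Trade balance = 695.8 + (-18.6) = 677.2
(Excluded from the trade balance — secondary income: personal remittances received from nationals working abroad 426.0, personal remittances sent abroad by immigrant workers 399.7; financial account: borrowing by resident firms from foreign banks 664.2, inward foreign direct investment in the manufacturing sector 1149.6, foreign purchases of equities on the domestic stock exchange 1091.1, acquisition of a foreign subsidiary by a resident firm (outward FDI) 740.6; capital account: sale of embassy land to a foreign government 99.0, capital transfers received from emigrants 106.0; primary income: interest paid on external government debt 481.8, dividends paid to foreign shareholders of resident firms 378.6, interest received on holdings of foreign bonds 567.6.)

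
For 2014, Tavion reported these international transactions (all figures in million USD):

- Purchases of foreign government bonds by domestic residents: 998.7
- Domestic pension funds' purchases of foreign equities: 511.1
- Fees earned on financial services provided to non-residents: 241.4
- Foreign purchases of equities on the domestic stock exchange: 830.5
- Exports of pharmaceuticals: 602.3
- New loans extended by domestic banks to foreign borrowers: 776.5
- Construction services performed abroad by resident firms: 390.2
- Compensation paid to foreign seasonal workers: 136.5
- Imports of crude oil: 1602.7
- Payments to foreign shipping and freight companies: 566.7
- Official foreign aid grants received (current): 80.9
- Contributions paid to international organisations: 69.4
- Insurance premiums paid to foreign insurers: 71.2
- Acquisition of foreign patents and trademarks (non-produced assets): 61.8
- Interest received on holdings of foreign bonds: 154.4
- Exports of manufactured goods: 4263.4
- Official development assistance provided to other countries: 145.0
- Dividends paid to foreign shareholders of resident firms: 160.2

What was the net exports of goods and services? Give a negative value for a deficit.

3256.7

Goods: -1602.7 + 4263.4 + 602.3 = 3263.0
Services: -566.7 - 71.2 + 241.4 + 390.2 = -6.3
Trade balance = 3263.0 + (-6.3) = 3256.7
(Excluded from the trade balance — financial account: purchases of foreign government bonds by domestic residents 998.7, domestic pension funds' purchases of foreign equities 511.1, foreign purchases of equities on the domestic stock exchange 830.5, new loans extended by domestic banks to foreign borrowers 776.5; primary income: compensation paid to foreign seasonal workers 136.5, interest received on holdings of foreign bonds 154.4, dividends paid to foreign shareholders of resident firms 160.2; secondary income: official foreign aid grants received (current) 80.9, contributions paid to international organisations 69.4, official development assistance provided to other countries 145.0; capital account: acquisition of foreign patents and trademarks (non-produced assets) 61.8.)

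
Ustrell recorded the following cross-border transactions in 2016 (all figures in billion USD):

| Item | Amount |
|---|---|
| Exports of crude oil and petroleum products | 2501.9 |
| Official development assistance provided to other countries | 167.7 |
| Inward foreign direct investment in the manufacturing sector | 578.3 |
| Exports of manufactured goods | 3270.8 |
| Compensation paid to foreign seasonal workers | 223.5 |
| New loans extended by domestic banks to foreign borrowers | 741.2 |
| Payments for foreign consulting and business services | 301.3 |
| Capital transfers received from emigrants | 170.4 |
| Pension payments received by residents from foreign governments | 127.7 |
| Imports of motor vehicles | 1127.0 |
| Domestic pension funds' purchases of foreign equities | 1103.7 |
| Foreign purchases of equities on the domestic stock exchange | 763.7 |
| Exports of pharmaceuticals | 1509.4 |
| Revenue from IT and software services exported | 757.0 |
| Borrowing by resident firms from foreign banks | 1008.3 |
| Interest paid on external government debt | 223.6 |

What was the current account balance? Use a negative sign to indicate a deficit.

Goods: 2501.9 + 3270.8 + 1509.4 - 1127.0 = 6155.1
Services: -301.3 + 757.0 = 455.7
Primary income: -223.6 - 223.5 = -447.1
Secondary income: 127.7 - 167.7 = -40.0
Current account = 6155.1 + 455.7 + (-447.1) + (-40.0) = 6123.7
(Excluded from the current account — financial account: inward foreign direct investment in the manufacturing sector 578.3, new loans extended by domestic banks to foreign borrowers 741.2, domestic pension funds' purchases of foreign equities 1103.7, foreign purchases of equities on the domestic stock exchange 763.7, borrowing by resident firms from foreign banks 1008.3; capital account: capital transfers received from emigrants 170.4.)

6123.7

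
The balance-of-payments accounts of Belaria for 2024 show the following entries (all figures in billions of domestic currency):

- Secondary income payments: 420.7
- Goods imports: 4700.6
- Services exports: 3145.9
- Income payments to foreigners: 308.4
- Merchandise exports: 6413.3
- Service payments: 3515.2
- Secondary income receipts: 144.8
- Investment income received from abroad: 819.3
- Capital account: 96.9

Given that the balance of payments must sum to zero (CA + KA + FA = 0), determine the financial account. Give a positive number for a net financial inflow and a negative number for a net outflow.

Goods balance = 6413.3 - 4700.6 = 1712.7
Services balance = 3145.9 - 3515.2 = -369.3
Trade balance (goods + services) = 1712.7 + (-369.3) = 1343.4
Net primary income = 819.3 - 308.4 = 510.9
Net secondary income = 144.8 - 420.7 = -275.9
Current account = 1343.4 + 510.9 + (-275.9) = 1578.4
Financial account = -(1578.4 + 96.9) = -1675.3

-1675.3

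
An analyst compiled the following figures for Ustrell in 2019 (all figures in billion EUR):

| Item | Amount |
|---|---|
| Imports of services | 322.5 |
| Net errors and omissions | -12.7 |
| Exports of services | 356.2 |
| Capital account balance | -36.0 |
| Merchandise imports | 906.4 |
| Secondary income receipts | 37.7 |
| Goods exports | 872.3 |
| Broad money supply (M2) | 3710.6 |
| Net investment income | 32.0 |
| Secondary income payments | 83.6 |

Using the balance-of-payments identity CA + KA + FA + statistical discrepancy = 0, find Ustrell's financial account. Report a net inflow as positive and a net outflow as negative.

63.0

Goods balance = 872.3 - 906.4 = -34.1
Services balance = 356.2 - 322.5 = 33.7
Trade balance (goods + services) = -34.1 + 33.7 = -0.4
Net primary income = 32.0
Net secondary income = 37.7 - 83.6 = -45.9
Current account = -0.4 + 32.0 + (-45.9) = -14.3
Financial account = -(-14.3 + (-36.0) + (-12.7)) = 63.0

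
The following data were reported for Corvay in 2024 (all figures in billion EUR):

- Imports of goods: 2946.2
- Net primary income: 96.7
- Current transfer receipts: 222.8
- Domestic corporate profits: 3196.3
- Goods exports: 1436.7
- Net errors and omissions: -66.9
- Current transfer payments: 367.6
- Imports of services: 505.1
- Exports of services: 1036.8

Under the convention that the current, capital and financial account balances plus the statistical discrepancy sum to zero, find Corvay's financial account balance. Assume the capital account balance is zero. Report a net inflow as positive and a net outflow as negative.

Goods balance = 1436.7 - 2946.2 = -1509.5
Services balance = 1036.8 - 505.1 = 531.7
Trade balance (goods + services) = -1509.5 + 531.7 = -977.8
Net primary income = 96.7
Net secondary income = 222.8 - 367.6 = -144.8
Current account = -977.8 + 96.7 + (-144.8) = -1025.9
Financial account = -(-1025.9 + (-66.9)) = 1092.8

1092.8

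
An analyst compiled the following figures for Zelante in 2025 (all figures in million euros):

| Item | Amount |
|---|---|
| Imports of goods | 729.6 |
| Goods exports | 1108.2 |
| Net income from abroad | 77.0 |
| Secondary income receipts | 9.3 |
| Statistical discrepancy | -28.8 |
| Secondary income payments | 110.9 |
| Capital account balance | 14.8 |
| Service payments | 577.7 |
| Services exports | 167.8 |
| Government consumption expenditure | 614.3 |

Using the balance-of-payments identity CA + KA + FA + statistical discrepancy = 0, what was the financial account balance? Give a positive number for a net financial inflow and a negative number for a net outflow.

Goods balance = 1108.2 - 729.6 = 378.6
Services balance = 167.8 - 577.7 = -409.9
Trade balance (goods + services) = 378.6 + (-409.9) = -31.3
Net primary income = 77.0
Net secondary income = 9.3 - 110.9 = -101.6
Current account = -31.3 + 77.0 + (-101.6) = -55.9
Financial account = -(-55.9 + 14.8 + (-28.8)) = 69.9

69.9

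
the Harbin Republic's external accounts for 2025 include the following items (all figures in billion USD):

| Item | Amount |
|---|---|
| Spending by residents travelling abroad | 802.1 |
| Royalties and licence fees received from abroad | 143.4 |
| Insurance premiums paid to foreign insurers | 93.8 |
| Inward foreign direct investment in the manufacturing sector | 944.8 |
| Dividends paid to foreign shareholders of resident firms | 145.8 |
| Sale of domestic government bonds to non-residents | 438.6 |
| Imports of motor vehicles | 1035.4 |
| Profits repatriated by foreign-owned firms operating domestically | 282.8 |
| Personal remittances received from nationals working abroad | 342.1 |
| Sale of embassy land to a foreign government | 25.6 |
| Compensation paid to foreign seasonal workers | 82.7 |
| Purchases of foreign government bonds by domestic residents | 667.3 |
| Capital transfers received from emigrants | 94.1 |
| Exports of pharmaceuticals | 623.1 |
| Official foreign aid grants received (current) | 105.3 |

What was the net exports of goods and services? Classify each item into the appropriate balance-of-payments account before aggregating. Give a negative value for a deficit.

Goods: -1035.4 + 623.1 = -412.3
Services: 143.4 - 802.1 - 93.8 = -752.5
Trade balance = -412.3 + (-752.5) = -1164.8
(Excluded from the trade balance — financial account: inward foreign direct investment in the manufacturing sector 944.8, sale of domestic government bonds to non-residents 438.6, purchases of foreign government bonds by domestic residents 667.3; primary income: dividends paid to foreign shareholders of resident firms 145.8, profits repatriated by foreign-owned firms operating domestically 282.8, compensation paid to foreign seasonal workers 82.7; secondary income: personal remittances received from nationals working abroad 342.1, official foreign aid grants received (current) 105.3; capital account: sale of embassy land to a foreign government 25.6, capital transfers received from emigrants 94.1.)

-1164.8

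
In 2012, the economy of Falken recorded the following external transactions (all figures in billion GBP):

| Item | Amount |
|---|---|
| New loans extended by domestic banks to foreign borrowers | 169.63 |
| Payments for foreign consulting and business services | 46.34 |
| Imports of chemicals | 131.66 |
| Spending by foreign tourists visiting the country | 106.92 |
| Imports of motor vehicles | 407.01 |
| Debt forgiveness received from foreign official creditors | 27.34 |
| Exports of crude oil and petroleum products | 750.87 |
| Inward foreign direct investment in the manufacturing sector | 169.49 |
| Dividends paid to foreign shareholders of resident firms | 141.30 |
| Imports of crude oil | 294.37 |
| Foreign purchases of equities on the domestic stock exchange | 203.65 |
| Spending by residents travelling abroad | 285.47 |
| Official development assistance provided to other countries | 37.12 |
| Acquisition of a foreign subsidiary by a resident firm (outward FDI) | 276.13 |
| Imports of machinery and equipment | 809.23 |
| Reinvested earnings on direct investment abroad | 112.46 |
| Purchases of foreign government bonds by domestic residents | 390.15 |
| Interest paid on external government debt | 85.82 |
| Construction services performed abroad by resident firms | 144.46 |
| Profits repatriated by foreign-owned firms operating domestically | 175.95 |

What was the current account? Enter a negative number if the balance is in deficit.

-1299.56

Goods: 750.87 - 294.37 - 407.01 - 131.66 - 809.23 = -891.40
Services: 144.46 - 285.47 + 106.92 - 46.34 = -80.43
Primary income: 112.46 - 175.95 - 85.82 - 141.30 = -290.61
Secondary income: -37.12
Current account = (-891.40) + (-80.43) + (-290.61) + (-37.12) = -1299.56
(Excluded from the current account — financial account: new loans extended by domestic banks to foreign borrowers 169.63, inward foreign direct investment in the manufacturing sector 169.49, foreign purchases of equities on the domestic stock exchange 203.65, acquisition of a foreign subsidiary by a resident firm (outward FDI) 276.13, purchases of foreign government bonds by domestic residents 390.15; capital account: debt forgiveness received from foreign official creditors 27.34.)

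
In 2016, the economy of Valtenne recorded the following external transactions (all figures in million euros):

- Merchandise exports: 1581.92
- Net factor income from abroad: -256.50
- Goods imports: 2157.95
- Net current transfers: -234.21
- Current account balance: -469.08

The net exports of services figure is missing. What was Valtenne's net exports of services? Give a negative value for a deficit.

Current account = goods balance + services balance + net primary income + net secondary income
Sum of the known components = -1066.74
Net exports of services = CA - (known components) = -469.08 - (-1066.74) = 597.66

597.66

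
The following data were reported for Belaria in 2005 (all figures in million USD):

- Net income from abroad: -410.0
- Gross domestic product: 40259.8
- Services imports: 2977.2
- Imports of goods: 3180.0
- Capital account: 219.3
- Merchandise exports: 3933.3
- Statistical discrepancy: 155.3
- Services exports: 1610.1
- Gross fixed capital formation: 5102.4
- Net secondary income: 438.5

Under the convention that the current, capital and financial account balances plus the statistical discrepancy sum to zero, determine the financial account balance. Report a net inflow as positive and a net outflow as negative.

Goods balance = 3933.3 - 3180.0 = 753.3
Services balance = 1610.1 - 2977.2 = -1367.1
Trade balance (goods + services) = 753.3 + (-1367.1) = -613.8
Net primary income = -410.0
Net secondary income = 438.5
Current account = -613.8 + (-410.0) + 438.5 = -585.3
Financial account = -(-585.3 + 219.3 + 155.3) = 210.7

210.7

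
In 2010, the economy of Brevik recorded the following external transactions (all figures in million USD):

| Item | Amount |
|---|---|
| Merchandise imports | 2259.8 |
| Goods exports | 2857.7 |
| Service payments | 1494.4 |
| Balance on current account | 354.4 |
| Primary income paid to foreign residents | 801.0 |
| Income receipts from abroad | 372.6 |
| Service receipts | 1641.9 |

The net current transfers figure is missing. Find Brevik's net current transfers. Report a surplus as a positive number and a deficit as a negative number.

Current account = goods balance + services balance + net primary income + net secondary income
Sum of the known components = 317.0
Net current transfers = CA - (known components) = 354.4 - 317.0 = 37.4

37.4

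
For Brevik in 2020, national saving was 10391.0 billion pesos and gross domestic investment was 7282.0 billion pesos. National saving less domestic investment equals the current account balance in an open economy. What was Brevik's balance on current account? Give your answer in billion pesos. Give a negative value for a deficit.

S - I = CA (net lending to the rest of the world).
CA = S - I = 10391.0 - 7282.0 = 3109.0

3109.0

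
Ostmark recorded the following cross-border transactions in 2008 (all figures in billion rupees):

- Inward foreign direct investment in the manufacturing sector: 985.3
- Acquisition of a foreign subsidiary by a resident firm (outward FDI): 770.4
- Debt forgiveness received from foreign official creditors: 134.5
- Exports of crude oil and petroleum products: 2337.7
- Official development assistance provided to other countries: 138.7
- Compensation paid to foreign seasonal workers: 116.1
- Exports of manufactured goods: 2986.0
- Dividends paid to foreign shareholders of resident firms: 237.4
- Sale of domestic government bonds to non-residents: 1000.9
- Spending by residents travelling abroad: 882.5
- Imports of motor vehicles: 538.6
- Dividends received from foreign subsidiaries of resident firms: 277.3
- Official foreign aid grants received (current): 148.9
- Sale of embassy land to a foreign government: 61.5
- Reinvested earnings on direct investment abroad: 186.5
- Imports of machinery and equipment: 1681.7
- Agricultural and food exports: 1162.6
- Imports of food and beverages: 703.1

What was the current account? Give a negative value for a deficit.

Goods: -538.6 - 1681.7 + 2986.0 - 703.1 + 2337.7 + 1162.6 = 3562.9
Services: -882.5
Primary income: 277.3 + 186.5 - 237.4 - 116.1 = 110.3
Secondary income: -138.7 + 148.9 = 10.2
Current account = 3562.9 + (-882.5) + 110.3 + 10.2 = 2800.9
(Excluded from the current account — financial account: inward foreign direct investment in the manufacturing sector 985.3, acquisition of a foreign subsidiary by a resident firm (outward FDI) 770.4, sale of domestic government bonds to non-residents 1000.9; capital account: debt forgiveness received from foreign official creditors 134.5, sale of embassy land to a foreign government 61.5.)

2800.9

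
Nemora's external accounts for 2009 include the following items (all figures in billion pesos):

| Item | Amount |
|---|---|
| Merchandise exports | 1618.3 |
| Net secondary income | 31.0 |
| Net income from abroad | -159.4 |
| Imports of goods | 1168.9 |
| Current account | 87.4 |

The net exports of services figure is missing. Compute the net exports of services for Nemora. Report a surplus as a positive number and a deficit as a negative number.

-233.6

Current account = goods balance + services balance + net primary income + net secondary income
Sum of the known components = 321.0
Net exports of services = CA - (known components) = 87.4 - 321.0 = -233.6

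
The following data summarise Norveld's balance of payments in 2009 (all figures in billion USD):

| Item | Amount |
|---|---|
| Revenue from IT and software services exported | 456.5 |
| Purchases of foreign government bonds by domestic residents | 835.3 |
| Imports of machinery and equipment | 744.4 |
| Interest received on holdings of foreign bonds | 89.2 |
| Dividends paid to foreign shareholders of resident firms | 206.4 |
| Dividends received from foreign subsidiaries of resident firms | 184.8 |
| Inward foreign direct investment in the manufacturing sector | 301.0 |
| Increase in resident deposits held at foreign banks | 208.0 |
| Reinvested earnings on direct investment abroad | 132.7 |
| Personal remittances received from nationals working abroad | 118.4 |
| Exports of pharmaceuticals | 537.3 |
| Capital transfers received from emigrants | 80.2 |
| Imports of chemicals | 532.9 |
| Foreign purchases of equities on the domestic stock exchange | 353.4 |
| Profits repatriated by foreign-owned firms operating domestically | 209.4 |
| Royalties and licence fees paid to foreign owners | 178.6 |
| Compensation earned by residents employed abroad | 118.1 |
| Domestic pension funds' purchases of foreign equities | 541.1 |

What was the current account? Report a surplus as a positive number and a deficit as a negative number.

Goods: 537.3 - 532.9 - 744.4 = -740.0
Services: -178.6 + 456.5 = 277.9
Primary income: 132.7 + 184.8 - 209.4 - 206.4 + 118.1 + 89.2 = 109.0
Secondary income: 118.4
Current account = (-740.0) + 277.9 + 109.0 + 118.4 = -234.7
(Excluded from the current account — financial account: purchases of foreign government bonds by domestic residents 835.3, inward foreign direct investment in the manufacturing sector 301.0, increase in resident deposits held at foreign banks 208.0, foreign purchases of equities on the domestic stock exchange 353.4, domestic pension funds' purchases of foreign equities 541.1; capital account: capital transfers received from emigrants 80.2.)

-234.7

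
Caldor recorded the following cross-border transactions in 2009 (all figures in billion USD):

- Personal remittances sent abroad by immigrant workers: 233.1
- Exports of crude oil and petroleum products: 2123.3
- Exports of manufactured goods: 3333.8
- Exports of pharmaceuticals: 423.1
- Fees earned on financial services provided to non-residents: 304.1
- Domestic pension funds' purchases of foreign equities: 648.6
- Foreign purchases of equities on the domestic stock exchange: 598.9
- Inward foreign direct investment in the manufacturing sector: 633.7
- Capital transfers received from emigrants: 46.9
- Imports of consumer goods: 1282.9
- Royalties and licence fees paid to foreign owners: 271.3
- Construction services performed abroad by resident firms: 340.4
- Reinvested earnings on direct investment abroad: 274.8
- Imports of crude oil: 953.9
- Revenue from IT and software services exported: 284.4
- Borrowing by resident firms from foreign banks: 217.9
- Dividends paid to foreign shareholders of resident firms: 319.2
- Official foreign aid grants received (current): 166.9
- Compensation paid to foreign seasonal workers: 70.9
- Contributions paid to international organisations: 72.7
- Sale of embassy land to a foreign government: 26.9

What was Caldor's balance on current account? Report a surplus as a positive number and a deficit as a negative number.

Goods: 3333.8 - 1282.9 - 953.9 + 423.1 + 2123.3 = 3643.4
Services: 340.4 + 304.1 - 271.3 + 284.4 = 657.6
Primary income: -70.9 + 274.8 - 319.2 = -115.3
Secondary income: -233.1 - 72.7 + 166.9 = -138.9
Current account = 3643.4 + 657.6 + (-115.3) + (-138.9) = 4046.8
(Excluded from the current account — financial account: domestic pension funds' purchases of foreign equities 648.6, foreign purchases of equities on the domestic stock exchange 598.9, inward foreign direct investment in the manufacturing sector 633.7, borrowing by resident firms from foreign banks 217.9; capital account: capital transfers received from emigrants 46.9, sale of embassy land to a foreign government 26.9.)

4046.8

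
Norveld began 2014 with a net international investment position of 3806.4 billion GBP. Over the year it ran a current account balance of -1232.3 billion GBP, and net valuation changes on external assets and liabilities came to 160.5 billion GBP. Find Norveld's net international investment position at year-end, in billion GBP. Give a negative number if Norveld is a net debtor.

Change in NIIP = current account + net valuation change = -1232.3 + 160.5 = -1071.8
End-of-year NIIP = 3806.4 + (-1071.8) = 2734.6

2734.6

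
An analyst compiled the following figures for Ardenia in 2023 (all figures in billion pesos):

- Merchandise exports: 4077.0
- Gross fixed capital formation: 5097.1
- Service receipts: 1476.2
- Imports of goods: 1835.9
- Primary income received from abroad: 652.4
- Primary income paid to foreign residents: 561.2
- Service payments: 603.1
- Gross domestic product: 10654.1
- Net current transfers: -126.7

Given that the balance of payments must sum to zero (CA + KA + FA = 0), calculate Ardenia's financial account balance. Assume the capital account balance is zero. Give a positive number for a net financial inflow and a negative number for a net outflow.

Goods balance = 4077.0 - 1835.9 = 2241.1
Services balance = 1476.2 - 603.1 = 873.1
Trade balance (goods + services) = 2241.1 + 873.1 = 3114.2
Net primary income = 652.4 - 561.2 = 91.2
Net secondary income = -126.7
Current account = 3114.2 + 91.2 + (-126.7) = 3078.7
Financial account = -(3078.7) = -3078.7

-3078.7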